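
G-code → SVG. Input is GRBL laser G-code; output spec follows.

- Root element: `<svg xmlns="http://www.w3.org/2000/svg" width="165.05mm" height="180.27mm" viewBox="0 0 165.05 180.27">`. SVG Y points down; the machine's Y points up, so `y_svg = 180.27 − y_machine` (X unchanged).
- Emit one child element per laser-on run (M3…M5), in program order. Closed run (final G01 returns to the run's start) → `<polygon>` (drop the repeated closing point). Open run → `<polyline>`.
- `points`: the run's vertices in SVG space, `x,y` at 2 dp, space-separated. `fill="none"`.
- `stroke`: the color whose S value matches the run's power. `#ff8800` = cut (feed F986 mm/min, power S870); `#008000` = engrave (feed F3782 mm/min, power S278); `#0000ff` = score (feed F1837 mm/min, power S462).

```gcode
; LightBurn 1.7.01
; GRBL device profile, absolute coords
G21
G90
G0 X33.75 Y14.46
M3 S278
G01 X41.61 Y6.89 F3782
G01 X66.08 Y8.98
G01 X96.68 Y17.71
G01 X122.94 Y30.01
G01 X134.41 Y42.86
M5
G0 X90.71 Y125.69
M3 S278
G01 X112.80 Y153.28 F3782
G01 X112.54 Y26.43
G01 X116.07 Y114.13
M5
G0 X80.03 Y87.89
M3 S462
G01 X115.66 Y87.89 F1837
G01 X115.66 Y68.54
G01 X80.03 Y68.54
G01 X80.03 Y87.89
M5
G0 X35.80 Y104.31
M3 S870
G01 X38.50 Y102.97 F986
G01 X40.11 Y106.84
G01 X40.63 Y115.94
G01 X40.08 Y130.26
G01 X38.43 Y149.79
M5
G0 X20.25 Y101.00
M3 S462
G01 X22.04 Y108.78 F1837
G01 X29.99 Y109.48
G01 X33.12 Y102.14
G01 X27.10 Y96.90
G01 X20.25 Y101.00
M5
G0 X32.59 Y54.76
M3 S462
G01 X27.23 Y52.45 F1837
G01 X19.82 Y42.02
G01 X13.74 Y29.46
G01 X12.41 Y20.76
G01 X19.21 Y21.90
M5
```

Machine Y-up, SVG Y-down with viewBox height 180.27, so y_svg = 180.27 − y_machine; X carries over.

Run 1: S278 ⇒ engrave layer `#008000`. The run is open, so emit a `<polyline>` with points (Y-flipped): 33.75,165.81 41.61,173.38 66.08,171.29 96.68,162.56 122.94,150.26 134.41,137.41.

Run 2: power S278 maps to stroke `#008000` (engrave). The run is open, so emit a `<polyline>` with points (Y-flipped): 90.71,54.58 112.80,26.99 112.54,153.84 116.07,66.14.

Run 3: power S462 maps to stroke `#0000ff` (score). The run returns to its start, so emit a `<polygon>` with points (Y-flipped): 80.03,92.38 115.66,92.38 115.66,111.73 80.03,111.73.

Run 4: S870 ⇒ cut layer `#ff8800`. The run is open, so emit a `<polyline>` with points (Y-flipped): 35.80,75.96 38.50,77.30 40.11,73.43 40.63,64.33 40.08,50.01 38.43,30.48.

Run 5: the run's S462 means `#0000ff` (score). The run returns to its start, so emit a `<polygon>` with points (Y-flipped): 20.25,79.27 22.04,71.49 29.99,70.79 33.12,78.13 27.10,83.37.

Run 6: power S462 maps to stroke `#0000ff` (score). The run is open, so emit a `<polyline>` with points (Y-flipped): 32.59,125.51 27.23,127.82 19.82,138.25 13.74,150.81 12.41,159.51 19.21,158.37.

<svg xmlns="http://www.w3.org/2000/svg" width="165.05mm" height="180.27mm" viewBox="0 0 165.05 180.27">
  <polyline points="33.75,165.81 41.61,173.38 66.08,171.29 96.68,162.56 122.94,150.26 134.41,137.41" fill="none" stroke="#008000"/>
  <polyline points="90.71,54.58 112.80,26.99 112.54,153.84 116.07,66.14" fill="none" stroke="#008000"/>
  <polygon points="80.03,92.38 115.66,92.38 115.66,111.73 80.03,111.73" fill="none" stroke="#0000ff"/>
  <polyline points="35.80,75.96 38.50,77.30 40.11,73.43 40.63,64.33 40.08,50.01 38.43,30.48" fill="none" stroke="#ff8800"/>
  <polygon points="20.25,79.27 22.04,71.49 29.99,70.79 33.12,78.13 27.10,83.37" fill="none" stroke="#0000ff"/>
  <polyline points="32.59,125.51 27.23,127.82 19.82,138.25 13.74,150.81 12.41,159.51 19.21,158.37" fill="none" stroke="#0000ff"/>
</svg>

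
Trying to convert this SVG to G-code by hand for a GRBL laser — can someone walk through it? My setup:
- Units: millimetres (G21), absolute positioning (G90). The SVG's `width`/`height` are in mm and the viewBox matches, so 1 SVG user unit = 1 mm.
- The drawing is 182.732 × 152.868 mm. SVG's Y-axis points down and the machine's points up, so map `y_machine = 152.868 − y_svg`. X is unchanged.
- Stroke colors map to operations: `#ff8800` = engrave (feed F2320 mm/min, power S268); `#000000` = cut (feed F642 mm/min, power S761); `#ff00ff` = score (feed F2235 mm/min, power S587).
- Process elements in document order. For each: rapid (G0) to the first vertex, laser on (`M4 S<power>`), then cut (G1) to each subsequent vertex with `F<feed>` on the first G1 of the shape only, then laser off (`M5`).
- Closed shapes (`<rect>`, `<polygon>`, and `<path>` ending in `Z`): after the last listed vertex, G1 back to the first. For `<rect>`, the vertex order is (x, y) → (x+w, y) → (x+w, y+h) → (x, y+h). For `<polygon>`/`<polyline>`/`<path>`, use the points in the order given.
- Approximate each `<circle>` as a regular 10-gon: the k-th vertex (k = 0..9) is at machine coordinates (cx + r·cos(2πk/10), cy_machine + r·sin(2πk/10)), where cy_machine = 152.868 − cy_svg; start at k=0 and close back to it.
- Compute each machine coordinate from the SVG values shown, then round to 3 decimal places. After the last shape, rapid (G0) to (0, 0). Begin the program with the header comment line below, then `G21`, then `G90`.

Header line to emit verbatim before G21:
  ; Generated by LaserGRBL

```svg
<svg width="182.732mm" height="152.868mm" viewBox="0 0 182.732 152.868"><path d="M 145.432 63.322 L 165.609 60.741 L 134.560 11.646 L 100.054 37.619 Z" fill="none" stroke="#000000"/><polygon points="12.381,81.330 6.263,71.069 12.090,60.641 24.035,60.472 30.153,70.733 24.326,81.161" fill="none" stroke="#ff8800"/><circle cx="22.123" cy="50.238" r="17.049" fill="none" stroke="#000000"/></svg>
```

; Generated by LaserGRBL
G21
G90
G0 X145.432 Y89.546
M4 S761
G1 X165.609 Y92.127 F642
G1 X134.560 Y141.222
G1 X100.054 Y115.249
G1 X145.432 Y89.546
M5
G0 X12.381 Y71.538
M4 S268
G1 X6.263 Y81.799 F2320
G1 X12.090 Y92.227
G1 X24.035 Y92.396
G1 X30.153 Y82.135
G1 X24.326 Y71.707
G1 X12.381 Y71.538
M5
G0 X39.172 Y102.630
M4 S761
G1 X35.916 Y112.651 F642
G1 X27.391 Y118.845
G1 X16.855 Y118.845
G1 X8.330 Y112.651
G1 X5.074 Y102.630
G1 X8.330 Y92.609
G1 X16.855 Y86.415
G1 X27.391 Y86.415
G1 X35.916 Y92.609
G1 X39.172 Y102.630
M5
G0 X0.000 Y0.000

1 u = 1 mm; y_m = 152.868 − y.

[1] `<path>` closed polygon, #000000→cut S761 F642: (145.432,89.546) → (165.609,92.127) → (134.560,141.222) → (100.054,115.249) → (145.432,89.546) (closed)

[2] `<polygon>` regular polygon, #ff8800→engrave S268 F2320: (12.381,71.538) → (6.263,81.799) → (12.090,92.227) → (24.035,92.396) → (30.153,82.135) → (24.326,71.707) → (12.381,71.538) (closed)

[3] `<circle>` circle, #000000→cut S761 F642: (39.172,102.630) → (35.916,112.651) → (27.391,118.845) → (16.855,118.845) → (8.330,112.651) → (5.074,102.630) → (8.330,92.609) → (16.855,86.415) → (27.391,86.415) → (35.916,92.609) → (39.172,102.630) (closed)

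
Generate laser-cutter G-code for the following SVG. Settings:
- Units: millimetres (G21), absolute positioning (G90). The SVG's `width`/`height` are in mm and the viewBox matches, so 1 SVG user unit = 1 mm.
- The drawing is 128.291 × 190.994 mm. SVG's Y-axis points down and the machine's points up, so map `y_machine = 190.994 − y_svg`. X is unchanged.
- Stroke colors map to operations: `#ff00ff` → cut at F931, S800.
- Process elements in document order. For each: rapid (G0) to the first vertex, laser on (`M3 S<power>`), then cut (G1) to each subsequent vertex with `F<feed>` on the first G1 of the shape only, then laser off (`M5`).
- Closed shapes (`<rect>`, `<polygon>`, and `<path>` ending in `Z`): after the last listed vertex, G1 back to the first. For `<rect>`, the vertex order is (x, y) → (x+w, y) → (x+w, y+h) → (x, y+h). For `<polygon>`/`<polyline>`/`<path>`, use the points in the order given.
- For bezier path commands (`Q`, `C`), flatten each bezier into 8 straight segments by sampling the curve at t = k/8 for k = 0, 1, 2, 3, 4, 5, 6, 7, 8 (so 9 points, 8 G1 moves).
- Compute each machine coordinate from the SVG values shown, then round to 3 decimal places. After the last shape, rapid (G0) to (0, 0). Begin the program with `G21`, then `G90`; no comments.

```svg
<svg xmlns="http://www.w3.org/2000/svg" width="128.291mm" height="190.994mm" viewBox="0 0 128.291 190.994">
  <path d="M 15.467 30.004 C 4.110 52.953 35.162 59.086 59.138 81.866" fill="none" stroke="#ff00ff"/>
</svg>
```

G21
G90
G0 X15.467 Y160.990
M3 S800
G1 X13.099 Y153.107 F931
G1 X14.128 Y146.408
G1 X17.972 Y140.502
G1 X24.053 Y134.996
G1 X31.789 Y129.497
G1 X40.602 Y123.615
G1 X49.912 Y116.956
G1 X59.138 Y109.128
M5
G0 X0.000 Y0.000

Since the viewBox matches the mm dimensions, user units are millimetres directly. The only transform is the Y-flip y_m = 190.994 − y_svg.

Shape 1 is a cubic bezier drawn with `<path>`. Its stroke #ff00ff means cut at S800, F931. After flipping Y the toolpath is (15.467,160.990) → (13.099,153.107) → (14.128,146.408) → (17.972,140.502) → (24.053,134.996) → (31.789,129.497) → (40.602,123.615) → (49.912,116.956) → (59.138,109.128).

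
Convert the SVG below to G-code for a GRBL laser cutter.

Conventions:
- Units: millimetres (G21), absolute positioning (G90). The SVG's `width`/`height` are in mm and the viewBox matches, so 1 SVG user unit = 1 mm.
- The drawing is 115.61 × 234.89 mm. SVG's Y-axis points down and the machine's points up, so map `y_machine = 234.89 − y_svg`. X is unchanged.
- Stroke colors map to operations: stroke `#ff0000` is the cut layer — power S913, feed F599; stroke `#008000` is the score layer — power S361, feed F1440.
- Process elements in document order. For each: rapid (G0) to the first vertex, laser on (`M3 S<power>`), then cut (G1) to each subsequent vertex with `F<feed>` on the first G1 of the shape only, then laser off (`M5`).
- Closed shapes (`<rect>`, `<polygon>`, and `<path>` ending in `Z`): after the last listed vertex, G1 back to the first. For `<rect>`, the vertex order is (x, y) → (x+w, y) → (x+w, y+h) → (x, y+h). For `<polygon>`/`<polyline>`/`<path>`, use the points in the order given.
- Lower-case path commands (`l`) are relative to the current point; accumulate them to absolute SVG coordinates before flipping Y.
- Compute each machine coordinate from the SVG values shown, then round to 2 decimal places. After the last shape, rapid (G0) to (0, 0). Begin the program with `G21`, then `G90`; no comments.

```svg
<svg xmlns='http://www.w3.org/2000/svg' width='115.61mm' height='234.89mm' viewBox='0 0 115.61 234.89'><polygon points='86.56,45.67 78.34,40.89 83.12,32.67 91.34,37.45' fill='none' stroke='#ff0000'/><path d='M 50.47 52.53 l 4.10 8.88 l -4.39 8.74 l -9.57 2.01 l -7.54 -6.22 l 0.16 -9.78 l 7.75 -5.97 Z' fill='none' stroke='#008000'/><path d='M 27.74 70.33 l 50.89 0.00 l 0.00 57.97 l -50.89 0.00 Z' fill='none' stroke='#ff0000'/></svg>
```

G21
G90
G0 X86.56 Y189.22
M3 S913
G1 X78.34 Y194.00 F599
G1 X83.12 Y202.22
G1 X91.34 Y197.44
G1 X86.56 Y189.22
M5
G0 X50.47 Y182.36
M3 S361
G1 X54.57 Y173.48 F1440
G1 X50.18 Y164.74
G1 X40.61 Y162.73
G1 X33.07 Y168.95
G1 X33.23 Y178.73
G1 X40.98 Y184.70
G1 X50.47 Y182.36
M5
G0 X27.74 Y164.56
M3 S913
G1 X78.63 Y164.56 F599
G1 X78.63 Y106.59
G1 X27.74 Y106.59
G1 X27.74 Y164.56
M5
G0 X0.00 Y0.00

Since the viewBox matches the mm dimensions, user units are millimetres directly. The only transform is the Y-flip y_m = 234.89 − y_svg.

Shape 1 is a regular polygon drawn with `<polygon>`. Its stroke #ff0000 means cut at S913, F599. After flipping Y the toolpath is (86.56,189.22) → (78.34,194.00) → (83.12,202.22) → (91.34,197.44) → (86.56,189.22), returning to the start.

Shape 2 is a regular polygon drawn with `<path>`. Its stroke #008000 means score at S361, F1440. After flipping Y the toolpath is (50.47,182.36) → (54.57,173.48) → (50.18,164.74) → (40.61,162.73) → (33.07,168.95) → (33.23,178.73) → (40.98,184.70) → (50.47,182.36), returning to the start.

Shape 3 is a rectangle drawn with `<path>`. Its stroke #ff0000 means cut at S913, F599. After flipping Y the toolpath is (27.74,164.56) → (78.63,164.56) → (78.63,106.59) → (27.74,106.59) → (27.74,164.56), returning to the start.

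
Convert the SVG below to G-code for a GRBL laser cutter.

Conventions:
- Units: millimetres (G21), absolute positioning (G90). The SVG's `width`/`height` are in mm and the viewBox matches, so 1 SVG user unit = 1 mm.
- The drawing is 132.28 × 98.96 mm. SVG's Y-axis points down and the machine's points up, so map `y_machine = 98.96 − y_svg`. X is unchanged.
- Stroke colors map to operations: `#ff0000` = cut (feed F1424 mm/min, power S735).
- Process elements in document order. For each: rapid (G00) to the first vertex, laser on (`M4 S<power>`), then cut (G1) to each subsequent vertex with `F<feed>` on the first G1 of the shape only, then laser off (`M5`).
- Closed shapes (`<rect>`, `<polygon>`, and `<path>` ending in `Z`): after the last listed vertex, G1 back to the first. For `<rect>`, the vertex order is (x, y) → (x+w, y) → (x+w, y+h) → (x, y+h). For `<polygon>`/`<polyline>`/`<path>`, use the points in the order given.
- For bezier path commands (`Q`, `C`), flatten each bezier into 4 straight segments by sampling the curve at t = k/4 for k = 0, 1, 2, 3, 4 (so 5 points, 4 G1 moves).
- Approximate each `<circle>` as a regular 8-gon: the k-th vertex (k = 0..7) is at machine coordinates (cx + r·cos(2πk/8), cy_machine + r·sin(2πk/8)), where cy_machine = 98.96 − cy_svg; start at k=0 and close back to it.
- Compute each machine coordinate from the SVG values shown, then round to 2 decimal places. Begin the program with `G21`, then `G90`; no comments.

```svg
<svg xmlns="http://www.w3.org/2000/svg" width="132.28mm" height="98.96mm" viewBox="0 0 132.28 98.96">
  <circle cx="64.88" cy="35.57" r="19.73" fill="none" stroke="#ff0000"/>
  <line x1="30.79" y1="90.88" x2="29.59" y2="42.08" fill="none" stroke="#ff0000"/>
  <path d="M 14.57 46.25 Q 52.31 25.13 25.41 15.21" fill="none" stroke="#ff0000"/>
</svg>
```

Since the viewBox matches the mm dimensions, user units are millimetres directly. The only transform is the Y-flip y_m = 98.96 − y_svg.

Shape 1 is a circle drawn with `<circle>`. Its stroke #ff0000 means cut at S735, F1424. After flipping Y the toolpath is (84.61,63.39) → (78.83,77.34) → (64.88,83.12) → (50.93,77.34) → (45.15,63.39) → (50.93,49.44) → (64.88,43.66) → (78.83,49.44) → (84.61,63.39), returning to the start.

Shape 2 is a line segment drawn with `<line>`. Its stroke #ff0000 means cut at S735, F1424. After flipping Y the toolpath is (30.79,8.08) → (29.59,56.88).

Shape 3 is a quadratic bezier drawn with `<path>`. Its stroke #ff0000 means cut at S735, F1424. After flipping Y the toolpath is (14.57,52.71) → (29.40,62.57) → (36.15,71.03) → (34.82,78.09) → (25.41,83.75).

G21
G90
G00 X84.61 Y63.39
M4 S735
G1 X78.83 Y77.34 F1424
G1 X64.88 Y83.12
G1 X50.93 Y77.34
G1 X45.15 Y63.39
G1 X50.93 Y49.44
G1 X64.88 Y43.66
G1 X78.83 Y49.44
G1 X84.61 Y63.39
M5
G00 X30.79 Y8.08
M4 S735
G1 X29.59 Y56.88 F1424
M5
G00 X14.57 Y52.71
M4 S735
G1 X29.40 Y62.57 F1424
G1 X36.15 Y71.03
G1 X34.82 Y78.09
G1 X25.41 Y83.75
M5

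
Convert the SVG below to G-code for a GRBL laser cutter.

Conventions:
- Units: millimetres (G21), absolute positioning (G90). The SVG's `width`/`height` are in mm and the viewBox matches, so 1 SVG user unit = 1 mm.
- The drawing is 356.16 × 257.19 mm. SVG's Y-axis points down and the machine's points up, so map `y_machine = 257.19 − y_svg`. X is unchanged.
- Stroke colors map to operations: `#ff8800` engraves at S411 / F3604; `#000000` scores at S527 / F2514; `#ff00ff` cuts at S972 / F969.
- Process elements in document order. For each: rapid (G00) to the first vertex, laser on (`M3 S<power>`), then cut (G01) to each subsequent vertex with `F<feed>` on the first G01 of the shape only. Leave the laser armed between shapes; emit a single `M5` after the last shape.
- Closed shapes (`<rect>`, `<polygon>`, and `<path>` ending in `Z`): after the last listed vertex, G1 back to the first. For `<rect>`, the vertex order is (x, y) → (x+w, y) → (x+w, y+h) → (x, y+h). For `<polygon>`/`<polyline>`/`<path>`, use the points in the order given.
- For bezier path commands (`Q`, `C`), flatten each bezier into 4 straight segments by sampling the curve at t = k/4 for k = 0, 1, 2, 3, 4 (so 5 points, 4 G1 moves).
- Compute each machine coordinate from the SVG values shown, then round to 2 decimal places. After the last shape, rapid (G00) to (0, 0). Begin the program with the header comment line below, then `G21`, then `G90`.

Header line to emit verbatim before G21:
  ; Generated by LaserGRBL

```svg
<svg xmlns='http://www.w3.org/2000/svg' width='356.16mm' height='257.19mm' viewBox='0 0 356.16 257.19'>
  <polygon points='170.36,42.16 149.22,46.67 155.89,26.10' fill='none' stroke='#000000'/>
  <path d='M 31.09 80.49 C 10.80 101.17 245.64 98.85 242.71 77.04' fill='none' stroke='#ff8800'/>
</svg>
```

; Generated by LaserGRBL
G21
G90
G00 X170.36 Y215.03
M3 S527
G01 X149.22 Y210.52 F2514
G01 X155.89 Y231.09
G01 X170.36 Y215.03
G00 X31.09 Y176.70
M3 S411
G01 X56.01 Y165.45 F3604
G01 X130.39 Y162.49
G01 X208.03 Y167.50
G01 X242.71 Y180.15
M5
G00 X0.00 Y0.00

viewBox `0 0 356.16 257.19` with mm width/height → 1 unit = 1 mm. Flip: y_m = 257.19 − y_svg.

**Shape 1** — `<polygon>` regular polygon, stroke `#000000` → score (S527, F2514). Machine vertices: (170.36,215.03) → (149.22,210.52) → (155.89,231.09) → (170.36,215.03). Closed: final G1 returns to the first vertex.

**Shape 2** — `<path>` cubic bezier, stroke `#ff8800` → engrave (S411, F3604). Control points (SVG): P0=(31.09,80.49), P1=(10.80,101.17), P2=(245.64,98.85), P3=(242.71,77.04); sampled at t=k/4. Machine vertices: (31.09,176.70) → (56.01,165.45) → (130.39,162.49) → (208.03,167.50) → (242.71,180.15). Open path.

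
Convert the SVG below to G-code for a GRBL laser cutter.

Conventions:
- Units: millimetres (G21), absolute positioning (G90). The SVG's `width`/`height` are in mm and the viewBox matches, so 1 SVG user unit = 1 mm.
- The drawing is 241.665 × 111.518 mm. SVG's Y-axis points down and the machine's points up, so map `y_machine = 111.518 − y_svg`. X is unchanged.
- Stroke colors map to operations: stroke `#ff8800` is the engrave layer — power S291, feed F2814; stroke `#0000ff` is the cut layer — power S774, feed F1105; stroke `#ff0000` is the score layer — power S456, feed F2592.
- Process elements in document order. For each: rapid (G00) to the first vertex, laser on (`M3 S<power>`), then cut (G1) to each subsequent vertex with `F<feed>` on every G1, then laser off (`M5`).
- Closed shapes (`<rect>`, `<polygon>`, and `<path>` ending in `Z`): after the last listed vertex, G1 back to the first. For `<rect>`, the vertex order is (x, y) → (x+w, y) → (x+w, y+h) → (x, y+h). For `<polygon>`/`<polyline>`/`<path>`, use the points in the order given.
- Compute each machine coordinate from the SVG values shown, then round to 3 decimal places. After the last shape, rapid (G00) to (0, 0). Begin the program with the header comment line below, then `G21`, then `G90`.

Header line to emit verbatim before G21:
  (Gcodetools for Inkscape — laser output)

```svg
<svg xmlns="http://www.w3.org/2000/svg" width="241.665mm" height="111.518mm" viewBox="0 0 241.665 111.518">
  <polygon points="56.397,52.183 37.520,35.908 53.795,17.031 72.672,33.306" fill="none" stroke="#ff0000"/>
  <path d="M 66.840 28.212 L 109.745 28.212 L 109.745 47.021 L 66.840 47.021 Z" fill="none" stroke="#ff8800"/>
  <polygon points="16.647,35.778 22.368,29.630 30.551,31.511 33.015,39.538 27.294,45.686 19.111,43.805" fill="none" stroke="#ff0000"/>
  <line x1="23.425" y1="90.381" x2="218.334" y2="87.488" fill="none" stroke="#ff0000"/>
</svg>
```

viewBox `0 0 241.665 111.518` with mm width/height → 1 unit = 1 mm. Flip: y_m = 111.518 − y_svg.

**Shape 1** — `<polygon>` regular polygon, stroke `#ff0000` → score (S456, F2592). Machine vertices: (56.397,59.335) → (37.520,75.610) → (53.795,94.487) → (72.672,78.212) → (56.397,59.335). Closed: final G1 returns to the first vertex.

**Shape 2** — `<path>` rectangle, stroke `#ff8800` → engrave (S291, F2814). Machine vertices: (66.840,83.306) → (109.745,83.306) → (109.745,64.497) → (66.840,64.497) → (66.840,83.306). Closed: final G1 returns to the first vertex.

**Shape 3** — `<polygon>` regular polygon, stroke `#ff0000` → score (S456, F2592). Machine vertices: (16.647,75.740) → (22.368,81.888) → (30.551,80.007) → (33.015,71.980) → (27.294,65.832) → (19.111,67.713) → (16.647,75.740). Closed: final G1 returns to the first vertex.

**Shape 4** — `<line>` line segment, stroke `#ff0000` → score (S456, F2592). Machine vertices: (23.425,21.137) → (218.334,24.030). Open path.

(Gcodetools for Inkscape — laser output)
G21
G90
G00 X56.397 Y59.335
M3 S456
G1 X37.520 Y75.610 F2592
G1 X53.795 Y94.487 F2592
G1 X72.672 Y78.212 F2592
G1 X56.397 Y59.335 F2592
M5
G00 X66.840 Y83.306
M3 S291
G1 X109.745 Y83.306 F2814
G1 X109.745 Y64.497 F2814
G1 X66.840 Y64.497 F2814
G1 X66.840 Y83.306 F2814
M5
G00 X16.647 Y75.740
M3 S456
G1 X22.368 Y81.888 F2592
G1 X30.551 Y80.007 F2592
G1 X33.015 Y71.980 F2592
G1 X27.294 Y65.832 F2592
G1 X19.111 Y67.713 F2592
G1 X16.647 Y75.740 F2592
M5
G00 X23.425 Y21.137
M3 S456
G1 X218.334 Y24.030 F2592
M5
G00 X0.000 Y0.000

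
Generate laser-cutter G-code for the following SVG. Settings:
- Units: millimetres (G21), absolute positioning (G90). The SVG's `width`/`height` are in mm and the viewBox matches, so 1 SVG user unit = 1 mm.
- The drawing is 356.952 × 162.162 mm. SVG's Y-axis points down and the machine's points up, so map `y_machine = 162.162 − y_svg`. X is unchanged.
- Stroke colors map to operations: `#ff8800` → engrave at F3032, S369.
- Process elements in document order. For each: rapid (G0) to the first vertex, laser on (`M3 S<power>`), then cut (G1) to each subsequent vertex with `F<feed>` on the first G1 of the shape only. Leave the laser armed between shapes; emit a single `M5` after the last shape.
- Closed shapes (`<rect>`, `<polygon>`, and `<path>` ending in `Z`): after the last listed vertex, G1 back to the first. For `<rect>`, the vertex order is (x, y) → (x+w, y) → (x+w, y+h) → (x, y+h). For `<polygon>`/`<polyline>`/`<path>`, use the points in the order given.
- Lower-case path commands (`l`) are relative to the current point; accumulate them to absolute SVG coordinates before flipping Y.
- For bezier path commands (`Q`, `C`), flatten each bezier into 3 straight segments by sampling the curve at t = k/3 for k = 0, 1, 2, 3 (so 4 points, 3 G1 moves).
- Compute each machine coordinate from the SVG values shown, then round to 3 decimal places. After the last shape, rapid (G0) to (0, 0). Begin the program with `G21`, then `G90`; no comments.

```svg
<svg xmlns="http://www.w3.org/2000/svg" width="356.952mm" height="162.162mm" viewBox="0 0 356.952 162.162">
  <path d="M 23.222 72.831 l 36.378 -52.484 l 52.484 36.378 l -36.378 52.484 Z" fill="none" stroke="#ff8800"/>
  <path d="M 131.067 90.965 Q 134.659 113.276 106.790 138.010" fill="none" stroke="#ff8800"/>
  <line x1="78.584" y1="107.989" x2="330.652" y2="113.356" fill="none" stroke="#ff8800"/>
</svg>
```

viewBox `0 0 356.952 162.162` with mm width/height → 1 unit = 1 mm. Flip: y_m = 162.162 − y_svg.

**Shape 1** — `<path>` regular polygon, stroke `#ff8800` → engrave (S369, F3032). Machine vertices: (23.222,89.331) → (59.600,141.815) → (112.084,105.437) → (75.706,52.953) → (23.222,89.331). Closed: final G1 returns to the first vertex.

**Shape 2** — `<path>` quadratic bezier, stroke `#ff8800` → engrave (S369, F3032). Control points (SVG): P0=(131.067,90.965), P1=(134.659,113.276), P2=(106.790,138.010); sampled at t=k/3. Machine vertices: (131.067,71.197) → (129.966,56.054) → (121.874,40.372) → (106.790,24.152). Open path.

**Shape 3** — `<line>` line segment, stroke `#ff8800` → engrave (S369, F3032). Machine vertices: (78.584,54.173) → (330.652,48.806). Open path.

G21
G90
G0 X23.222 Y89.331
M3 S369
G1 X59.600 Y141.815 F3032
G1 X112.084 Y105.437
G1 X75.706 Y52.953
G1 X23.222 Y89.331
G0 X131.067 Y71.197
M3 S369
G1 X129.966 Y56.054 F3032
G1 X121.874 Y40.372
G1 X106.790 Y24.152
G0 X78.584 Y54.173
M3 S369
G1 X330.652 Y48.806 F3032
M5
G0 X0.000 Y0.000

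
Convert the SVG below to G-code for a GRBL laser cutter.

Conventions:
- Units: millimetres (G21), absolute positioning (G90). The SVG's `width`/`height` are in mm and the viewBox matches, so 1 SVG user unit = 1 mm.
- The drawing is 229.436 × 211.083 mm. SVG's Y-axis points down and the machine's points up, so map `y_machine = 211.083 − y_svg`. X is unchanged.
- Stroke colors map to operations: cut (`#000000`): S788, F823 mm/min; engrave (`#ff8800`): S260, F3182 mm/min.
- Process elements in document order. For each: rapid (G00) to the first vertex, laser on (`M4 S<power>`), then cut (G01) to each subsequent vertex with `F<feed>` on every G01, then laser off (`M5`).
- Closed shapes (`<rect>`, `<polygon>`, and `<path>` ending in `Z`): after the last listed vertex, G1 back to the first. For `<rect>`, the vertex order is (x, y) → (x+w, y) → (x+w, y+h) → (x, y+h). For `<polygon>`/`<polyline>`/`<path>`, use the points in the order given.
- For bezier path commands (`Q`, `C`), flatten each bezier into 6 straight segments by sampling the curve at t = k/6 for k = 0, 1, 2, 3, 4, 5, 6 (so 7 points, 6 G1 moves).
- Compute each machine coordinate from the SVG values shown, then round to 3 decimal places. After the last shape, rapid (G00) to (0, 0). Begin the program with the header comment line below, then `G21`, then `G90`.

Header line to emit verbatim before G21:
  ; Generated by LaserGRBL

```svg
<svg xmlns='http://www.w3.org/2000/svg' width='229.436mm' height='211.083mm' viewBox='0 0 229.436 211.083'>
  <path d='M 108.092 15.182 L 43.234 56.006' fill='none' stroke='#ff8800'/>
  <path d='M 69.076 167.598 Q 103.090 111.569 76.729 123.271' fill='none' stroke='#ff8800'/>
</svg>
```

; Generated by LaserGRBL
G21
G90
G00 X108.092 Y195.901
M4 S260
G01 X43.234 Y155.077 F3182
M5
G00 X69.076 Y43.485
M4 S260
G01 X78.737 Y60.280 F3182
G01 X85.044 Y73.312 F3182
G01 X87.996 Y82.581 F3182
G01 X87.595 Y88.088 F3182
G01 X83.839 Y89.831 F3182
G01 X76.729 Y87.812 F3182
M5
G00 X0.000 Y0.000

Since the viewBox matches the mm dimensions, user units are millimetres directly. The only transform is the Y-flip y_m = 211.083 − y_svg.

Shape 1 is a line segment drawn with `<path>`. Its stroke #ff8800 means engrave at S260, F3182. After flipping Y the toolpath is (108.092,195.901) → (43.234,155.077).

Shape 2 is a quadratic bezier drawn with `<path>`. Its stroke #ff8800 means engrave at S260, F3182. After flipping Y the toolpath is (69.076,43.485) → (78.737,60.280) → (85.044,73.312) → (87.996,82.581) → (87.595,88.088) → (83.839,89.831) → (76.729,87.812).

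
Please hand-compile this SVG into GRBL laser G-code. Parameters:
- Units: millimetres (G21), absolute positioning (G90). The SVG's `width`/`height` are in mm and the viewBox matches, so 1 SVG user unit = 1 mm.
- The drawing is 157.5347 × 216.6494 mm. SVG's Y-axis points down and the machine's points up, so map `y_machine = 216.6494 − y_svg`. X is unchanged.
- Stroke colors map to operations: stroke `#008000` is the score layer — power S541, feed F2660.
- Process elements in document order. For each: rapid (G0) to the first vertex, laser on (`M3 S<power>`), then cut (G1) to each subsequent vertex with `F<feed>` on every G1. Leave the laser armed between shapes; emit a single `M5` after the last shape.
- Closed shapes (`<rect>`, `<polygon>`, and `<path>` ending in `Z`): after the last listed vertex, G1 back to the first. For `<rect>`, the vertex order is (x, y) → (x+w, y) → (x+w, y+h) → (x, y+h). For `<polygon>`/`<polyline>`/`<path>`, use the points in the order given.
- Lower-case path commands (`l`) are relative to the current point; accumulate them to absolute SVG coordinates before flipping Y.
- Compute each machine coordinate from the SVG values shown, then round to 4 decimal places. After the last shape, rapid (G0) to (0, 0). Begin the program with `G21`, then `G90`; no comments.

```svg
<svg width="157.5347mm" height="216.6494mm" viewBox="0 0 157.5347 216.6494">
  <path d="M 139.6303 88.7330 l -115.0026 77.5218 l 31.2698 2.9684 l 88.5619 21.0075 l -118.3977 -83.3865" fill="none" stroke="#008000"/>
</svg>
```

Since the viewBox matches the mm dimensions, user units are millimetres directly. The only transform is the Y-flip y_m = 216.6494 − y_svg.

Shape 1 is a open polyline drawn with `<path>`. Its stroke #008000 means score at S541, F2660. After flipping Y the toolpath is (139.6303,127.9164) → (24.6277,50.3946) → (55.8975,47.4262) → (144.4594,26.4187) → (26.0617,109.8052).

G21
G90
G0 X139.6303 Y127.9164
M3 S541
G1 X24.6277 Y50.3946 F2660
G1 X55.8975 Y47.4262 F2660
G1 X144.4594 Y26.4187 F2660
G1 X26.0617 Y109.8052 F2660
M5
G0 X0.0000 Y0.0000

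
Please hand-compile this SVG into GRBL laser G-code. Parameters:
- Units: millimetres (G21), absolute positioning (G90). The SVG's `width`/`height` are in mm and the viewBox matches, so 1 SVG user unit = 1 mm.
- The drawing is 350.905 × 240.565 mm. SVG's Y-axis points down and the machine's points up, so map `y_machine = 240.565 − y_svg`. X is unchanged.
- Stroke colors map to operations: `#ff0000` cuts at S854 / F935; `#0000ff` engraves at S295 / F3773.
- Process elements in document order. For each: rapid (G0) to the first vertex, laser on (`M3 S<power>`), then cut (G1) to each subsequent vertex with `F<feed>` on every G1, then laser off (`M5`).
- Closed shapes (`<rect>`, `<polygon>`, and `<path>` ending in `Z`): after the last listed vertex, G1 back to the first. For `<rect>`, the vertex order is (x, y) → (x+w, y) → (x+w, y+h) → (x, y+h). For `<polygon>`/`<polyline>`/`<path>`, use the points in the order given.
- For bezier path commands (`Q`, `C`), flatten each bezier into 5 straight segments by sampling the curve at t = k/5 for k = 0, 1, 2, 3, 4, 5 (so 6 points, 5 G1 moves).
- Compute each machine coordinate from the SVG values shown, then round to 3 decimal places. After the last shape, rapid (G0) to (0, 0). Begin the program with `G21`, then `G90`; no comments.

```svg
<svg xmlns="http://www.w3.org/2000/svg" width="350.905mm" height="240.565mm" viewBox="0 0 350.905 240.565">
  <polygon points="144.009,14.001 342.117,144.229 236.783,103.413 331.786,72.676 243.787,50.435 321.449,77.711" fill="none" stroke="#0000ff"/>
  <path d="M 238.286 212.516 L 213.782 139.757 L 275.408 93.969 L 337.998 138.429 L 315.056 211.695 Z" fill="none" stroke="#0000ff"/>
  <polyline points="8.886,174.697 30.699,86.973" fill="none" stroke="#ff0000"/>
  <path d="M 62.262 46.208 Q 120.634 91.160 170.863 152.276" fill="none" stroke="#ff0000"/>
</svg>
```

Since the viewBox matches the mm dimensions, user units are millimetres directly. The only transform is the Y-flip y_m = 240.565 − y_svg.

Shape 1 is a closed polygon drawn with `<polygon>`. Its stroke #0000ff means engrave at S295, F3773. After flipping Y the toolpath is (144.009,226.564) → (342.117,96.336) → (236.783,137.152) → (331.786,167.889) → (243.787,190.130) → (321.449,162.854) → (144.009,226.564), returning to the start.

Shape 2 is a regular polygon drawn with `<path>`. Its stroke #0000ff means engrave at S295, F3773. After flipping Y the toolpath is (238.286,28.049) → (213.782,100.808) → (275.408,146.596) → (337.998,102.136) → (315.056,28.870) → (238.286,28.049), returning to the start.

Shape 3 is a line segment drawn with `<polyline>`. Its stroke #ff0000 means cut at S854, F935. After flipping Y the toolpath is (8.886,65.868) → (30.699,153.592).

Shape 4 is a quadratic bezier drawn with `<path>`. Its stroke #ff0000 means cut at S854, F935. After flipping Y the toolpath is (62.262,194.357) → (85.285,175.730) → (107.657,155.809) → (129.377,134.596) → (150.446,112.089) → (170.863,88.289).

G21
G90
G0 X144.009 Y226.564
M3 S295
G1 X342.117 Y96.336 F3773
G1 X236.783 Y137.152 F3773
G1 X331.786 Y167.889 F3773
G1 X243.787 Y190.130 F3773
G1 X321.449 Y162.854 F3773
G1 X144.009 Y226.564 F3773
M5
G0 X238.286 Y28.049
M3 S295
G1 X213.782 Y100.808 F3773
G1 X275.408 Y146.596 F3773
G1 X337.998 Y102.136 F3773
G1 X315.056 Y28.870 F3773
G1 X238.286 Y28.049 F3773
M5
G0 X8.886 Y65.868
M3 S854
G1 X30.699 Y153.592 F935
M5
G0 X62.262 Y194.357
M3 S854
G1 X85.285 Y175.730 F935
G1 X107.657 Y155.809 F935
G1 X129.377 Y134.596 F935
G1 X150.446 Y112.089 F935
G1 X170.863 Y88.289 F935
M5
G0 X0.000 Y0.000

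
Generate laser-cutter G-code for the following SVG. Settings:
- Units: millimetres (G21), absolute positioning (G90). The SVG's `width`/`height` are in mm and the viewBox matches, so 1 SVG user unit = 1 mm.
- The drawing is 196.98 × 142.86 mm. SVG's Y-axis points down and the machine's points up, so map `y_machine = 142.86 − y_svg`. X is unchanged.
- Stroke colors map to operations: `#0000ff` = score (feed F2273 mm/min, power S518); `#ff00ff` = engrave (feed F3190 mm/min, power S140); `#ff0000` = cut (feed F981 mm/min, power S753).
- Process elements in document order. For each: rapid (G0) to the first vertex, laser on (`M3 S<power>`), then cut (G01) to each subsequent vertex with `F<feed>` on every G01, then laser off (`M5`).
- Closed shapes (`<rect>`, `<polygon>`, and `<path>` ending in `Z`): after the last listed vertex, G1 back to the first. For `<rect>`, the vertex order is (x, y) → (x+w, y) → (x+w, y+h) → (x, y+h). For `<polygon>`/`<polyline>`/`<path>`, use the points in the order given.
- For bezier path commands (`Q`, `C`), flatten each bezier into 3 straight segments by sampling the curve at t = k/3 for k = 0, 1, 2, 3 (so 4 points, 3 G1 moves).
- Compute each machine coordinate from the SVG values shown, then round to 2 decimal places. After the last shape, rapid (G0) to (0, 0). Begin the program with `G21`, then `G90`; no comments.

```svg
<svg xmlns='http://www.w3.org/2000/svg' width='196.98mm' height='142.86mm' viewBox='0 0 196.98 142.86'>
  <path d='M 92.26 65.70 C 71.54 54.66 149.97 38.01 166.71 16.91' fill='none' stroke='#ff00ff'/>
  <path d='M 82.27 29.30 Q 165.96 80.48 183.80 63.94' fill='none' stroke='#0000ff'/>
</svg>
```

viewBox `0 0 196.98 142.86` with mm width/height → 1 unit = 1 mm. Flip: y_m = 142.86 − y_svg.

**Shape 1** — `<path>` cubic bezier, stroke `#ff00ff` → engrave (S140, F3190). Control points (SVG): P0=(92.26,65.70), P1=(71.54,54.66), P2=(149.97,38.01), P3=(166.71,16.91); sampled at t=k/3. Machine vertices: (92.26,77.16) → (98.63,90.03) → (135.36,106.38) → (166.71,125.95). Open path.

**Shape 2** — `<path>` quadratic bezier, stroke `#0000ff` → score (S518, F2273). Control points (SVG): P0=(82.27,29.30), P1=(165.96,80.48), P2=(183.80,63.94); sampled at t=k/3. Machine vertices: (82.27,113.56) → (130.75,86.96) → (164.59,75.42) → (183.80,78.92). Open path.

G21
G90
G0 X92.26 Y77.16
M3 S140
G01 X98.63 Y90.03 F3190
G01 X135.36 Y106.38 F3190
G01 X166.71 Y125.95 F3190
M5
G0 X82.27 Y113.56
M3 S518
G01 X130.75 Y86.96 F2273
G01 X164.59 Y75.42 F2273
G01 X183.80 Y78.92 F2273
M5
G0 X0.00 Y0.00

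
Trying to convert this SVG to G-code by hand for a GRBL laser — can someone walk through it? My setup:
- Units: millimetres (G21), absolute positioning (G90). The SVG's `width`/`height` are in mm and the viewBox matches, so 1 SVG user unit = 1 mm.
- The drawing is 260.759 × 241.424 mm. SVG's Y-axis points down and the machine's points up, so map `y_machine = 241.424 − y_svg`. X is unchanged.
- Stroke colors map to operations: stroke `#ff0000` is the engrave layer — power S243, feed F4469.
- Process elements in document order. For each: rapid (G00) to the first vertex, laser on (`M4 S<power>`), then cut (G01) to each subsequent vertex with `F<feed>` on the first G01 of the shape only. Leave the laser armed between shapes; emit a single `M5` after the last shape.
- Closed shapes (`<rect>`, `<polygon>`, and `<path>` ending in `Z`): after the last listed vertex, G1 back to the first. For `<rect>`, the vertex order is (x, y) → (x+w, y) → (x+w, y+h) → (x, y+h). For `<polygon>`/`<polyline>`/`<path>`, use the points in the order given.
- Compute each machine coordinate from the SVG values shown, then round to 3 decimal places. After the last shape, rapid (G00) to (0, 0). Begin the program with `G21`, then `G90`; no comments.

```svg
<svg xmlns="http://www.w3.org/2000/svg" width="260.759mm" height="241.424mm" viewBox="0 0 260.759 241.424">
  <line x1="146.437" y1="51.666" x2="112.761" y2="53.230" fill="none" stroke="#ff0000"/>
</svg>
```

viewBox `0 0 260.759 241.424` with mm width/height → 1 unit = 1 mm. Flip: y_m = 241.424 − y_svg.

**Shape 1** — `<line>` line segment, stroke `#ff0000` → engrave (S243, F4469). Machine vertices: (146.437,189.758) → (112.761,188.194). Open path.

G21
G90
G00 X146.437 Y189.758
M4 S243
G01 X112.761 Y188.194 F4469
M5
G00 X0.000 Y0.000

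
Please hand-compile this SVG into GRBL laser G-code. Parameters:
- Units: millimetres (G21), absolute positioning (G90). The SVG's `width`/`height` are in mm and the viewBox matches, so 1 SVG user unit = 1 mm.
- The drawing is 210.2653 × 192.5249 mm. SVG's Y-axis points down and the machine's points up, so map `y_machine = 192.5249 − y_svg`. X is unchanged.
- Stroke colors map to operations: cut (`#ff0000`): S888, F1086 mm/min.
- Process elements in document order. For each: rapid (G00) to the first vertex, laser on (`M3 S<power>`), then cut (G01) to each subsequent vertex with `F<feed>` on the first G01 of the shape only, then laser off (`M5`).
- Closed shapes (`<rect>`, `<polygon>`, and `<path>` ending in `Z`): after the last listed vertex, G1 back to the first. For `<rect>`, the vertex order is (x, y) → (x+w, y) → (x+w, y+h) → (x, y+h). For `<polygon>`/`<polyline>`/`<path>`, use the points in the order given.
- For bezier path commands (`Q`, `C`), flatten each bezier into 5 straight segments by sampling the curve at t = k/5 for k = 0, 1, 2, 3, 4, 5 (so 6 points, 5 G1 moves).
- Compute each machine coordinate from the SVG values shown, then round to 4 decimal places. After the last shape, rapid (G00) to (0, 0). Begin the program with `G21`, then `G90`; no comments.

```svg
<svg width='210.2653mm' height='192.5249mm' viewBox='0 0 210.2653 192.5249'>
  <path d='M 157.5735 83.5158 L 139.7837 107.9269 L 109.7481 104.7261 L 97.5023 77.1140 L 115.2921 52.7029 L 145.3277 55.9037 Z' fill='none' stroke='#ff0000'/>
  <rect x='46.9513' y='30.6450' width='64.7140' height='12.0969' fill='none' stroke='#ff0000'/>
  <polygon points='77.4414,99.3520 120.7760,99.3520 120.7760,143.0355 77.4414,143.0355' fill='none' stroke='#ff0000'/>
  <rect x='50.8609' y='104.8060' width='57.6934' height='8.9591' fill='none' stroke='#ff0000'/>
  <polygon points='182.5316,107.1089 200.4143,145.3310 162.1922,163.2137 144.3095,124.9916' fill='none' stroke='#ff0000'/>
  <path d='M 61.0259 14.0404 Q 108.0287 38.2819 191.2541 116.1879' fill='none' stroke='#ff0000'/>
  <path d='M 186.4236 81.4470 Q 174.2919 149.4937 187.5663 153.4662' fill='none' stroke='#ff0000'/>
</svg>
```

Since the viewBox matches the mm dimensions, user units are millimetres directly. The only transform is the Y-flip y_m = 192.5249 − y_svg.

Shape 1 is a regular polygon drawn with `<path>`. Its stroke #ff0000 means cut at S888, F1086. After flipping Y the toolpath is (157.5735,109.0091) → (139.7837,84.5980) → (109.7481,87.7988) → (97.5023,115.4109) → (115.2921,139.8220) → (145.3277,136.6212) → (157.5735,109.0091), returning to the start.

Shape 2 is a rectangle drawn with `<rect>`. Its stroke #ff0000 means cut at S888, F1086. After flipping Y the toolpath is (46.9513,161.8799) → (111.6653,161.8799) → (111.6653,149.7830) → (46.9513,149.7830) → (46.9513,161.8799), returning to the start.

Shape 3 is a rectangle drawn with `<polygon>`. Its stroke #ff0000 means cut at S888, F1086. After flipping Y the toolpath is (77.4414,93.1729) → (120.7760,93.1729) → (120.7760,49.4894) → (77.4414,49.4894) → (77.4414,93.1729), returning to the start.

Shape 4 is a rectangle drawn with `<rect>`. Its stroke #ff0000 means cut at S888, F1086. After flipping Y the toolpath is (50.8609,87.7189) → (108.5543,87.7189) → (108.5543,78.7598) → (50.8609,78.7598) → (50.8609,87.7189), returning to the start.

Shape 5 is a regular polygon drawn with `<polygon>`. Its stroke #ff0000 means cut at S888, F1086. After flipping Y the toolpath is (182.5316,85.4160) → (200.4143,47.1939) → (162.1922,29.3112) → (144.3095,67.5333) → (182.5316,85.4160), returning to the start.

Shape 6 is a quadratic bezier drawn with `<path>`. Its stroke #ff0000 means cut at S888, F1086. After flipping Y the toolpath is (61.0259,178.4845) → (81.2759,166.6413) → (104.4238,150.5050) → (130.4694,130.0755) → (159.4128,105.3528) → (191.2541,76.3370).

Shape 7 is a quadratic bezier drawn with `<path>`. Its stroke #ff0000 means cut at S888, F1086. After flipping Y the toolpath is (186.4236,111.0779) → (182.5872,86.4222) → (180.7832,66.8924) → (181.0118,52.4886) → (183.2728,43.2107) → (187.5663,39.0587).

G21
G90
G00 X157.5735 Y109.0091
M3 S888
G01 X139.7837 Y84.5980 F1086
G01 X109.7481 Y87.7988
G01 X97.5023 Y115.4109
G01 X115.2921 Y139.8220
G01 X145.3277 Y136.6212
G01 X157.5735 Y109.0091
M5
G00 X46.9513 Y161.8799
M3 S888
G01 X111.6653 Y161.8799 F1086
G01 X111.6653 Y149.7830
G01 X46.9513 Y149.7830
G01 X46.9513 Y161.8799
M5
G00 X77.4414 Y93.1729
M3 S888
G01 X120.7760 Y93.1729 F1086
G01 X120.7760 Y49.4894
G01 X77.4414 Y49.4894
G01 X77.4414 Y93.1729
M5
G00 X50.8609 Y87.7189
M3 S888
G01 X108.5543 Y87.7189 F1086
G01 X108.5543 Y78.7598
G01 X50.8609 Y78.7598
G01 X50.8609 Y87.7189
M5
G00 X182.5316 Y85.4160
M3 S888
G01 X200.4143 Y47.1939 F1086
G01 X162.1922 Y29.3112
G01 X144.3095 Y67.5333
G01 X182.5316 Y85.4160
M5
G00 X61.0259 Y178.4845
M3 S888
G01 X81.2759 Y166.6413 F1086
G01 X104.4238 Y150.5050
G01 X130.4694 Y130.0755
G01 X159.4128 Y105.3528
G01 X191.2541 Y76.3370
M5
G00 X186.4236 Y111.0779
M3 S888
G01 X182.5872 Y86.4222 F1086
G01 X180.7832 Y66.8924
G01 X181.0118 Y52.4886
G01 X183.2728 Y43.2107
G01 X187.5663 Y39.0587
M5
G00 X0.0000 Y0.0000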